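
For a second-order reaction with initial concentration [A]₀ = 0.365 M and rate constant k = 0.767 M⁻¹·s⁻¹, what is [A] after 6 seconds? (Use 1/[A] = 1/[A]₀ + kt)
0.1362 M

1/[A] = 1/[A]₀ + k·t = 1/0.365 + (0.767)·(6) = 2.7397 + 4.6020 = 7.3417
[A] = 1/7.3417 = 0.1362 M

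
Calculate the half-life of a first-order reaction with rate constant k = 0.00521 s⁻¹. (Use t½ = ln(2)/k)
133.04 s

t½ = ln(2)/k = 0.6931/0.00521 = 133.04 s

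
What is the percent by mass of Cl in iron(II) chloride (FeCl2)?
Mass of Cl in formula = 35.45 × 2 = 70.9 g/mol
Molar mass = 126.75 g/mol
% Cl = (70.9/126.75) × 100% = 55.94%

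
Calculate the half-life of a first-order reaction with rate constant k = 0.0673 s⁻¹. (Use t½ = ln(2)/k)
10.30 s

t½ = ln(2)/k = 0.6931/0.0673 = 10.30 s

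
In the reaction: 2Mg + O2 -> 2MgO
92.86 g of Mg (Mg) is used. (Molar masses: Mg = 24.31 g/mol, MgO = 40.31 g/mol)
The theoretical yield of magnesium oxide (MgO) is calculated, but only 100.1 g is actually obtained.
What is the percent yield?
Moles of Mg = 92.86 g ÷ 24.31 g/mol = 3.81983 mol
Mole ratio: 2 mol MgO / 2 mol Mg
Moles of MgO = 3.81983 × (2/2) = 3.81983 mol
Theoretical yield = 3.81983 mol × 40.31 g/mol = 153.98 g
Actual yield = 100.1 g
Percent yield = (100.1 / 153.98) × 100% = 65.0%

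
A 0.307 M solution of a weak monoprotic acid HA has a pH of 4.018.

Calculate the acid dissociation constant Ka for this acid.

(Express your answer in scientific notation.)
K_a = 3.00e-08

[H⁺] = 10^(−pH) = 10^(−4.018) = 9.594e-05 M. For HA ⇌ H⁺ + A⁻, Ka = x²/(C − x) = (9.594e-05)²/(0.307 − 9.594e-05) = 3.00e-08.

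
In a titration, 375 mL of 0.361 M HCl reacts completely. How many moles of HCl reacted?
Moles = Molarity × Volume (L)
Moles = 0.361 M × 0.375 L = 0.1354 mol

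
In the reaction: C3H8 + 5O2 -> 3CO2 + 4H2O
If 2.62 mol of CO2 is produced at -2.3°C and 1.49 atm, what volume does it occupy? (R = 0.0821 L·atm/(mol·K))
T = -2.3°C + 273.15 = 270.85 K
V = nRT/P = (2.62 × 0.0821 × 270.85) / 1.49
V = 39.10 L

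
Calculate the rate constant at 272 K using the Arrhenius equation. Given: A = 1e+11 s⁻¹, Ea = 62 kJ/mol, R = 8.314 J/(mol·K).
1.24e-01 s⁻¹

k = A·exp(-Ea/(R·T)) = 1e+11·exp(-62000/(8.314·272)) = 1e+11·exp(-27.4165) = 1e+11·1.2392e-12 = 1.24e-01 s⁻¹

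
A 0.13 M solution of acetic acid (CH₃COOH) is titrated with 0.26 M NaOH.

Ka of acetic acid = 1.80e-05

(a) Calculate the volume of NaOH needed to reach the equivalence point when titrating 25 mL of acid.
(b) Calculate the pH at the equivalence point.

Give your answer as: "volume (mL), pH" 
V = 12.5 mL, pH = 8.84

(a) At equivalence: moles acid = moles base.
moles acid = 0.13 × 0.025 = 0.00325 mol; V_NaOH = 0.00325/0.26 = 0.0125 L = 12.5 mL.
(b) At equivalence, all acid → conjugate base A⁻ at [A⁻] = 0.00325/0.0375 = 0.08667 M.
Kb = Kw/Ka = 1.0e-14/1.80e-05 = 5.556e-10; [OH⁻] = √(Kb·[A⁻]) = 6.939e-06; pOH = 5.16; pH = 14 − pOH = 8.84.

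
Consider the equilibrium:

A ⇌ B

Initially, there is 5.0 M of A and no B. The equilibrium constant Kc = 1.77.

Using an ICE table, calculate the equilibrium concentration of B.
[B] = 3.195 M

ICE: [A] = 5.0 − x, [B] = x.
Kc = x/(5.0 − x) = 1.77 ⇒ x = 1.77·5.0/(1 + 1.77) = 8.85/2.77 = 3.195.
[B] = x = 3.195 M.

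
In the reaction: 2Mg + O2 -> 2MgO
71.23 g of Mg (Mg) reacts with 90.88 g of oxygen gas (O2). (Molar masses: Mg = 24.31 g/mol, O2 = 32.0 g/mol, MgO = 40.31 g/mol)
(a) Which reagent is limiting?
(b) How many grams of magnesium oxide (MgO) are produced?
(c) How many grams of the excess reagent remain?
(a) Mg, (b) 118.1 g, (c) 44 g

Moles of Mg = 71.23 g ÷ 24.31 g/mol = 2.93007 mol
Moles of O2 = 90.88 g ÷ 32.0 g/mol = 2.84 mol
Moles ÷ coefficient: Mg: 2.93007/2 = 1.465, O2: 2.84/1 = 2.84
(a) Mg has the smaller value, so Mg is the limiting reagent.
(b) Moles of MgO = 2.93007 mol Mg × (2/2) = 2.93007 mol; mass = 2.93007 mol × 40.31 g/mol = 118.1 g
(c) O2 consumed = 2.93007 × (1/2) = 1.46503 mol; remaining = 2.84 − 1.46503 = 1.37497 mol; mass = 1.37497 mol × 32.0 g/mol = 44 g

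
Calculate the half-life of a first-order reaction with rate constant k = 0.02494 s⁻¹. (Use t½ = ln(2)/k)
27.79 s

t½ = ln(2)/k = 0.6931/0.02494 = 27.79 s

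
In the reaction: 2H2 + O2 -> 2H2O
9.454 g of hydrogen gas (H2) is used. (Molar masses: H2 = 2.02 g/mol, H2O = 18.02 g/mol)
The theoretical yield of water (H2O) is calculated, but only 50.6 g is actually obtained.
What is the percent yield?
Moles of H2 = 9.454 g ÷ 2.02 g/mol = 4.6802 mol
Mole ratio: 2 mol H2O / 2 mol H2
Moles of H2O = 4.6802 × (2/2) = 4.6802 mol
Theoretical yield = 4.6802 mol × 18.02 g/mol = 84.337 g
Actual yield = 50.6 g
Percent yield = (50.6 / 84.337) × 100% = 60.0%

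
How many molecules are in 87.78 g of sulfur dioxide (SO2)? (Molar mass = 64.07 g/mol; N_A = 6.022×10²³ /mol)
Moles = 87.78 g ÷ 64.07 g/mol = 1.37006 mol
Molecules = 1.37006 mol × 6.022×10²³ /mol = 8.251e+23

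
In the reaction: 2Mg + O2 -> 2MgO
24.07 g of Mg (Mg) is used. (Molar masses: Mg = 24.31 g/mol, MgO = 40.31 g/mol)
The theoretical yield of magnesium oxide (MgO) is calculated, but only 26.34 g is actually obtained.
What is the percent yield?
Moles of Mg = 24.07 g ÷ 24.31 g/mol = 0.990128 mol
Mole ratio: 2 mol MgO / 2 mol Mg
Moles of MgO = 0.990128 × (2/2) = 0.990128 mol
Theoretical yield = 0.990128 mol × 40.31 g/mol = 39.912 g
Actual yield = 26.34 g
Percent yield = (26.34 / 39.912) × 100% = 66.0%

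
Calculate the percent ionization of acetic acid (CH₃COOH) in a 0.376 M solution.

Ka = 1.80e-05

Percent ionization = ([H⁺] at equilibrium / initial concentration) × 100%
Percent ionization = 0.69%

Let x = [H⁺]. Ka = x²/(C - x) ⇒ x² + (1.80e-05)x - (1.80e-05)(0.376) = 0. x = 2.5926e-03. Percent = (2.5926e-03/0.376) × 100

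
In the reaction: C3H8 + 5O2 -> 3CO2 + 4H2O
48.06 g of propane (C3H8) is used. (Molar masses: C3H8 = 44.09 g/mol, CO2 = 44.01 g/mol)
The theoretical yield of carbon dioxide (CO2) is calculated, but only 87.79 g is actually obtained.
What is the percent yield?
Moles of C3H8 = 48.06 g ÷ 44.09 g/mol = 1.09004 mol
Mole ratio: 3 mol CO2 / 1 mol C3H8
Moles of CO2 = 1.09004 × (3/1) = 3.27013 mol
Theoretical yield = 3.27013 mol × 44.01 g/mol = 143.92 g
Actual yield = 87.79 g
Percent yield = (87.79 / 143.92) × 100% = 61.0%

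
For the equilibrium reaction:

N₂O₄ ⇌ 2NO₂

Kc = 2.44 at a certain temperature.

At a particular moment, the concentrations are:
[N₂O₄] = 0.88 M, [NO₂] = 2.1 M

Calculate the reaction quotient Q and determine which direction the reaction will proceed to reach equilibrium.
Q = 5.011, Q > K, reaction proceeds reverse (toward reactants)

Q = ([NO₂]^2) / ([N₂O₄])
  = ((2.1)^2) / ((0.88)) = 4.41/0.88 = 5.011
Since Q = 5.011 > Kc = 2.44, the reaction proceeds reverse (toward reactants) to reach equilibrium.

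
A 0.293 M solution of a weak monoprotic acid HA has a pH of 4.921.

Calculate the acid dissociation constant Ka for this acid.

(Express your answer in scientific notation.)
K_a = 4.91e-10

[H⁺] = 10^(−pH) = 10^(−4.921) = 1.199e-05 M. For HA ⇌ H⁺ + A⁻, Ka = x²/(C − x) = (1.199e-05)²/(0.293 − 1.199e-05) = 4.91e-10.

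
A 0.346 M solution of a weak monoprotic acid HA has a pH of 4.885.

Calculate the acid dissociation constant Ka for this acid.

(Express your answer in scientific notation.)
K_a = 4.91e-10

[H⁺] = 10^(−pH) = 10^(−4.885) = 1.303e-05 M. For HA ⇌ H⁺ + A⁻, Ka = x²/(C − x) = (1.303e-05)²/(0.346 − 1.303e-05) = 4.91e-10.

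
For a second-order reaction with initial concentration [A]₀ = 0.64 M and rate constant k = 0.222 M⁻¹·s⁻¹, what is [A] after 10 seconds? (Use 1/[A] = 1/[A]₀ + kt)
0.2644 M

1/[A] = 1/[A]₀ + k·t = 1/0.64 + (0.222)·(10) = 1.5625 + 2.2200 = 3.7825
[A] = 1/3.7825 = 0.2644 M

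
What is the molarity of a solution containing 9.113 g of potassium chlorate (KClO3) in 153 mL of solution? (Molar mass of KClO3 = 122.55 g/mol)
Moles of KClO3 = 9.113 g ÷ 122.55 g/mol = 0.0743615 mol
Volume = 153 mL = 0.153 L
Molarity = 0.0743615 mol ÷ 0.153 L = 0.486 M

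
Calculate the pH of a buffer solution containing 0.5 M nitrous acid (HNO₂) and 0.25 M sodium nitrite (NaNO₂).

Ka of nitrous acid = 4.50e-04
pH = 3.05

pKa = -log(4.50e-04) = 3.35. pH = pKa + log([A⁻]/[HA]) = 3.35 + log(0.25/0.5)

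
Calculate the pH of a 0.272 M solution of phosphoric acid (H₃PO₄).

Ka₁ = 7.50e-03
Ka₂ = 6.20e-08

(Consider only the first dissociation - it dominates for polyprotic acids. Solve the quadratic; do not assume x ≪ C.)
pH = 1.38

x² + Ka₁·x − Ka₁·C = 0 with Ka₁ = 7.50e-03, C = 0.272.
x = (−Ka₁ + √(Ka₁² + 4·Ka₁·C))/2 = 4.1572e-02 M, so pH = 1.38.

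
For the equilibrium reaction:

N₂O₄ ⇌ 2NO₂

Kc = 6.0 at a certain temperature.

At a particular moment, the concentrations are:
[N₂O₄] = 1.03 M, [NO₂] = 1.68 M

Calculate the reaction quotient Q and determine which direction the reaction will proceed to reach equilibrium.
Q = 2.740, Q < K, reaction proceeds forward (toward products)

Q = ([NO₂]^2) / ([N₂O₄])
  = ((1.68)^2) / ((1.03)) = 2.8224/1.03 = 2.74
Since Q = 2.74 < Kc = 6.0, the reaction proceeds forward (toward products) to reach equilibrium.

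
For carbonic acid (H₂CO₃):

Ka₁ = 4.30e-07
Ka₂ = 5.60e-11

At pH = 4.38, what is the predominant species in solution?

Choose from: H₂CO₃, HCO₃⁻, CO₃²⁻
H₂CO₃

pKa1 = 6.37, pKa2 = 10.25. Each pKa is the crossover between adjacent species; pH = 4.38 lies in the region where H₂CO₃ predominates.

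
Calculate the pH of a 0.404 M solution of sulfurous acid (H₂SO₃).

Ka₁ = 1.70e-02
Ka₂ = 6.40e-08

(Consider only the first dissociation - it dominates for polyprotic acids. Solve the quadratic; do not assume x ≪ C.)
pH = 1.13

x² + Ka₁·x − Ka₁·C = 0 with Ka₁ = 1.70e-02, C = 0.404.
x = (−Ka₁ + √(Ka₁² + 4·Ka₁·C))/2 = 7.4808e-02 M, so pH = 1.13.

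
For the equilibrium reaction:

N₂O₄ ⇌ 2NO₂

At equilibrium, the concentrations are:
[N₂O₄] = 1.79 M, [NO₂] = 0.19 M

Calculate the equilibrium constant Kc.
K_c = 0.0202

Kc = ([NO₂]^2) / ([N₂O₄])
   = ((0.19)^2) / ((1.79))
   = 0.0361 / 1.79 = 0.0202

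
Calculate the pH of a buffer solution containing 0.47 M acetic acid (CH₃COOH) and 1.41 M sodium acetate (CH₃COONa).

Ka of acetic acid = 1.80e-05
pH = 5.22

pKa = -log(1.80e-05) = 4.74. pH = pKa + log([A⁻]/[HA]) = 4.74 + log(1.41/0.47)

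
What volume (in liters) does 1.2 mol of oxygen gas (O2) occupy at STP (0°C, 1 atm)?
At STP, 1 mol of gas occupies 22.4 L
Volume = 1.2 mol × 22.4 L/mol = 26.88 L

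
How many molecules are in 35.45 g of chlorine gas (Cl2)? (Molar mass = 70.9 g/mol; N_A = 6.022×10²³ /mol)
Moles = 35.45 g ÷ 70.9 g/mol = 0.5 mol
Molecules = 0.5 mol × 6.022×10²³ /mol = 3.011e+23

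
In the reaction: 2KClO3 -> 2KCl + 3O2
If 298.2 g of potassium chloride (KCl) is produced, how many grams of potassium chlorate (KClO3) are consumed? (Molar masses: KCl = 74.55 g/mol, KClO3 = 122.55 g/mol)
Moles of KCl = 298.2 g ÷ 74.55 g/mol = 4 mol
Mole ratio: 2 mol KClO3 / 2 mol KCl
Moles of KClO3 = 4 × (2/2) = 4 mol
Mass of KClO3 = 4 mol × 122.55 g/mol = 490.2 g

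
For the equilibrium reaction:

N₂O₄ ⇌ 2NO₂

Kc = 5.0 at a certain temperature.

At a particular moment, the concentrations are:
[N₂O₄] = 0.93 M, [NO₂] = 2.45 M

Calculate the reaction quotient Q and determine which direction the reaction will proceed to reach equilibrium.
Q = 6.454, Q > K, reaction proceeds reverse (toward reactants)

Q = ([NO₂]^2) / ([N₂O₄])
  = ((2.45)^2) / ((0.93)) = 6.0025/0.93 = 6.454
Since Q = 6.454 > Kc = 5.0, the reaction proceeds reverse (toward reactants) to reach equilibrium.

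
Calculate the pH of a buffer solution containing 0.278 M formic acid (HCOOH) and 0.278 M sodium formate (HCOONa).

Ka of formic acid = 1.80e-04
pH = 3.74

pKa = -log(1.80e-04) = 3.74. pH = pKa + log([A⁻]/[HA]) = 3.74 + log(0.278/0.278)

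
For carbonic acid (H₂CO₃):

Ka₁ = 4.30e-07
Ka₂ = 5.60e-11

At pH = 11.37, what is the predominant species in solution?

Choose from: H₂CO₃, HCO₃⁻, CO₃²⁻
CO₃²⁻

pKa1 = 6.37, pKa2 = 10.25. Each pKa is the crossover between adjacent species; pH = 11.37 lies in the region where CO₃²⁻ predominates.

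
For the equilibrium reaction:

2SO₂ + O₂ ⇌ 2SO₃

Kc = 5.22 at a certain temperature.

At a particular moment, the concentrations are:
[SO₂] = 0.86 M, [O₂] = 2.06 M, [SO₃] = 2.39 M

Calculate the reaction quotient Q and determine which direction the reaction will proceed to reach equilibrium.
Q = 3.749, Q < K, reaction proceeds forward (toward products)

Q = ([SO₃]^2) / ([SO₂]^2 × [O₂])
  = ((2.39)^2) / ((0.86)^2·(2.06)) = 5.7121/1.5236 = 3.749
Since Q = 3.749 < Kc = 5.22, the reaction proceeds forward (toward products) to reach equilibrium.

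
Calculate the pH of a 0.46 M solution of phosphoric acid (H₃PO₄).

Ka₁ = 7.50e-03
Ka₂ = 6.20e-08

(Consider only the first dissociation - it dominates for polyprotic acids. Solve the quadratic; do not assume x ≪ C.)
pH = 1.26

x² + Ka₁·x − Ka₁·C = 0 with Ka₁ = 7.50e-03, C = 0.46.
x = (−Ka₁ + √(Ka₁² + 4·Ka₁·C))/2 = 5.5106e-02 M, so pH = 1.26.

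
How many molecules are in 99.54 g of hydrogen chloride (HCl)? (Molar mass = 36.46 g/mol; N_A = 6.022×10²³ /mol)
Moles = 99.54 g ÷ 36.46 g/mol = 2.73012 mol
Molecules = 2.73012 mol × 6.022×10²³ /mol = 1.644e+24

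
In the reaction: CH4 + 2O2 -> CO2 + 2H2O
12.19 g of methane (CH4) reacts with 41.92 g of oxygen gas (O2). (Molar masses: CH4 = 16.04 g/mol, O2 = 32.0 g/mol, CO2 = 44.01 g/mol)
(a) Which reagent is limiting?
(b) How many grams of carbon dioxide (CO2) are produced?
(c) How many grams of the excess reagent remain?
(a) O2, (b) 28.83 g, (c) 1.684 g

Moles of CH4 = 12.19 g ÷ 16.04 g/mol = 0.759975 mol
Moles of O2 = 41.92 g ÷ 32.0 g/mol = 1.31 mol
Moles ÷ coefficient: CH4: 0.759975/1 = 0.76, O2: 1.31/2 = 0.655
(a) O2 has the smaller value, so O2 is the limiting reagent.
(b) Moles of CO2 = 1.31 mol O2 × (1/2) = 0.655 mol; mass = 0.655 mol × 44.01 g/mol = 28.83 g
(c) CH4 consumed = 1.31 × (1/2) = 0.655 mol; remaining = 0.759975 − 0.655 = 0.104975 mol; mass = 0.104975 mol × 16.04 g/mol = 1.684 g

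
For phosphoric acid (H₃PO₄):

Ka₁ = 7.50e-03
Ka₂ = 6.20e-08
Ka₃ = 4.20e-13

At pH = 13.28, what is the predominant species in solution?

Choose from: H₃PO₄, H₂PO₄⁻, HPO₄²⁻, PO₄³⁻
PO₄³⁻

pKa1 = 2.12, pKa2 = 7.21, pKa3 = 12.38. Each pKa is the crossover between adjacent species; pH = 13.28 lies in the region where PO₄³⁻ predominates.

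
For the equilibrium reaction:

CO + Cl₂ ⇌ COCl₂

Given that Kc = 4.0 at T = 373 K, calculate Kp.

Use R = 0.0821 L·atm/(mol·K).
K_p = 0.1306

Δn = (moles gaseous products) − (moles gaseous reactants) = -1
T = 373 K; RT = 0.0821 × 373 = 30.6233
Kp = Kc·(RT)^Δn = 4.0 × (30.6233)^-1 = 4.0 × 0.0326549 = 0.1306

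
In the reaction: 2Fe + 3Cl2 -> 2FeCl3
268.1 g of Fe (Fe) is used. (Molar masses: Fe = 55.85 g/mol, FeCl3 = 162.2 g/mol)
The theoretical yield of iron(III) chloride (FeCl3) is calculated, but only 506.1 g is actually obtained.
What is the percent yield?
Moles of Fe = 268.1 g ÷ 55.85 g/mol = 4.80036 mol
Mole ratio: 2 mol FeCl3 / 2 mol Fe
Moles of FeCl3 = 4.80036 × (2/2) = 4.80036 mol
Theoretical yield = 4.80036 mol × 162.2 g/mol = 778.62 g
Actual yield = 506.1 g
Percent yield = (506.1 / 778.62) × 100% = 65.0%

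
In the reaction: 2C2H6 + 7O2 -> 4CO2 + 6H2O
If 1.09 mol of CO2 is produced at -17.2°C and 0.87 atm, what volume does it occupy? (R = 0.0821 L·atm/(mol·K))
T = -17.2°C + 273.15 = 255.95 K
V = nRT/P = (1.09 × 0.0821 × 255.95) / 0.87
V = 26.33 L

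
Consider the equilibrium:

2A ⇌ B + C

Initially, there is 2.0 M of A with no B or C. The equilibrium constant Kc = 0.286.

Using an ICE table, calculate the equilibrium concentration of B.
[B] = 0.517 M

ICE: [A] = 2.0 − 2x, [B] = [C] = x.
Kc = x²/(2.0 − 2x)² = 0.286 ⇒ √Kc = x/(2.0 − 2x).
x = √0.286·2.0/(1 + 2√0.286) = 0.53479·2.0/2.0696 = 0.51681.
[B] = x = 0.517 M.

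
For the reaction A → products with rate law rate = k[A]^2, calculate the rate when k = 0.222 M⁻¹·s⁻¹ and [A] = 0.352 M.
0.02751 M/s

rate = k·[A]^2 = 0.222·(0.352)^2 = 0.222·0.123904 = 0.02751 M/s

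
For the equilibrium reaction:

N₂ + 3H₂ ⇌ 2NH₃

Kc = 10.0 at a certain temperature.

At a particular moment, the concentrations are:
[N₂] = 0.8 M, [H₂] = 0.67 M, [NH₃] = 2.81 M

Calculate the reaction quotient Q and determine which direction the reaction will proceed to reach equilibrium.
Q = 32.817, Q > K, reaction proceeds reverse (toward reactants)

Q = ([NH₃]^2) / ([N₂] × [H₂]^3)
  = ((2.81)^2) / ((0.8)·(0.67)^3) = 7.8961/0.24061 = 32.82
Since Q = 32.82 > Kc = 10.0, the reaction proceeds reverse (toward reactants) to reach equilibrium.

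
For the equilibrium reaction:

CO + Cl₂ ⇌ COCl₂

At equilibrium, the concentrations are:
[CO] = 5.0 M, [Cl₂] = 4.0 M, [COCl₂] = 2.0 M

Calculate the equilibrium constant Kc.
K_c = 0.1000

Kc = ([COCl₂]) / ([CO] × [Cl₂])
   = ((2.0)) / ((5.0)·(4.0))
   = 2 / 20 = 0.1000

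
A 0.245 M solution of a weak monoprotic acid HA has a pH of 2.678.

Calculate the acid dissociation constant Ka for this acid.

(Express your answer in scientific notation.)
K_a = 1.81e-05

[H⁺] = 10^(−pH) = 10^(−2.678) = 2.099e-03 M. For HA ⇌ H⁺ + A⁻, Ka = x²/(C − x) = (2.099e-03)²/(0.245 − 2.099e-03) = 1.81e-05.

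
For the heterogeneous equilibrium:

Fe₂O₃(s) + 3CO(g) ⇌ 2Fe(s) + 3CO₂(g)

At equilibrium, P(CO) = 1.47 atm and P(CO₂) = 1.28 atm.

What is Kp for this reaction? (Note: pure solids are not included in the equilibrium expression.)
K_p = 0.660

Solids (Fe₂O₃, Fe) are excluded.
Kp = P(CO₂)³/P(CO)³ = (1.28)³/(1.47)³ = 2.097/3.177 = 0.660.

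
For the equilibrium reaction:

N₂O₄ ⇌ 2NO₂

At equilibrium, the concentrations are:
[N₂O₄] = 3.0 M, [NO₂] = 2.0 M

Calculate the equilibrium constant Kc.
K_c = 1.3333

Kc = ([NO₂]^2) / ([N₂O₄])
   = ((2.0)^2) / ((3.0))
   = 4 / 3 = 1.3333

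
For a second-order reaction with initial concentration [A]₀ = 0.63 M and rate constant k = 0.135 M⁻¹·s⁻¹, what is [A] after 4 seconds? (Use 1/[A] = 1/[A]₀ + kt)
0.4701 M

1/[A] = 1/[A]₀ + k·t = 1/0.63 + (0.135)·(4) = 1.5873 + 0.5400 = 2.1273
[A] = 1/2.1273 = 0.4701 M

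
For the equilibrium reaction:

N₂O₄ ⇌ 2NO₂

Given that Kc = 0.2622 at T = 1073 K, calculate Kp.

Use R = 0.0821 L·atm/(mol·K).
K_p = 23.0981

Δn = (moles gaseous products) − (moles gaseous reactants) = 1
T = 1073 K; RT = 0.0821 × 1073 = 88.0933
Kp = Kc·(RT)^Δn = 0.2622 × (88.0933)^1 = 0.2622 × 88.0933 = 23.0981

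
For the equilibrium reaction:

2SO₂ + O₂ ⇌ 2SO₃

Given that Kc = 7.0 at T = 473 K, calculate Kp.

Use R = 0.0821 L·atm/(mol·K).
K_p = 0.1803

Δn = (moles gaseous products) − (moles gaseous reactants) = -1
T = 473 K; RT = 0.0821 × 473 = 38.8333
Kp = Kc·(RT)^Δn = 7.0 × (38.8333)^-1 = 7.0 × 0.0257511 = 0.1803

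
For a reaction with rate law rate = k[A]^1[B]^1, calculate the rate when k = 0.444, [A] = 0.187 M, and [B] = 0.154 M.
0.01279 M/s

rate = k·[A]^1·[B]^1 = 0.444·(0.187)^1·(0.154)^1 = 0.444·0.187·0.154 = 0.01279 M/s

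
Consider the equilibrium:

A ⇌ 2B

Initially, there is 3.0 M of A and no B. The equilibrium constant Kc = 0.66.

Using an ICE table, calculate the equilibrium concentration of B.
[B] = 1.252 M

ICE: [A] = 3.0 − x, [B] = 2x.
Kc = (2x)²/(3.0 − x) = 0.66 ⇒ 4x² + 0.66x − 1.98 = 0.
x = (−0.66 + √(0.66² + 4·4·1.98))/(2·4) = (−0.66 + √32.116)/8 = 0.62588.
[B] = 2x = 1.252 M.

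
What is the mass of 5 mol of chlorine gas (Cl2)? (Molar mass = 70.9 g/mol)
Mass = 5 mol × 70.9 g/mol = 354.5 g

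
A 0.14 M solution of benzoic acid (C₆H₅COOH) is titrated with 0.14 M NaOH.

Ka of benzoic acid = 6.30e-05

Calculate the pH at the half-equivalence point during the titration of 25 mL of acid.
pH = pKa = 4.20

At the half-equivalence point, [HA] = [A⁻], so by Henderson–Hasselbalch pH = pKa + log(1) = pKa.
pKa = −log(6.30e-05) = 4.20.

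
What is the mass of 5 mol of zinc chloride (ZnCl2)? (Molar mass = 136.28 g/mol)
Mass = 5 mol × 136.28 g/mol = 681.4 g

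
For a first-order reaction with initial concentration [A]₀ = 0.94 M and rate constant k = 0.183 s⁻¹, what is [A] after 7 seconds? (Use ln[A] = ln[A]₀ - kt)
0.2611 M

ln[A] = ln[A]₀ - k·t = ln(0.94) - (0.183)·(7) = -0.0619 - 1.2810 = -1.3429
[A] = e^(-1.3429) = 0.2611 M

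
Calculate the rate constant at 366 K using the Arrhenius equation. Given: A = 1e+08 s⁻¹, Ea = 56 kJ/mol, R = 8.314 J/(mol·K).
1.02e+00 s⁻¹

k = A·exp(-Ea/(R·T)) = 1e+08·exp(-56000/(8.314·366)) = 1e+08·exp(-18.4034) = 1e+08·1.0175e-08 = 1.02e+00 s⁻¹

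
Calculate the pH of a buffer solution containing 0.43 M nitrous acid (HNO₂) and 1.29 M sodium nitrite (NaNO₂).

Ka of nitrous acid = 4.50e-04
pH = 3.82

pKa = -log(4.50e-04) = 3.35. pH = pKa + log([A⁻]/[HA]) = 3.35 + log(1.29/0.43)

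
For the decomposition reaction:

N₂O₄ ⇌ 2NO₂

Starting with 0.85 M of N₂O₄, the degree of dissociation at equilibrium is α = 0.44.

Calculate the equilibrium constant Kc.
K_c = 1.1754

x = α·[A]₀ = 0.44 × 0.85 = 0.374 M dissociated.
At eq: [N₂O₄] = 0.85 − 0.374 = 0.476 M; [NO₂] = 2x = 0.748 M.
Kc = [NO₂]²/[N₂O₄] = (0.748)²/0.476 = 1.175.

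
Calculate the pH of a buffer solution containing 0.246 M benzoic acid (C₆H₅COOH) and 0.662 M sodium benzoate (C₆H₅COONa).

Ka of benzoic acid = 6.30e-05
pH = 4.63

pKa = -log(6.30e-05) = 4.20. pH = pKa + log([A⁻]/[HA]) = 4.20 + log(0.662/0.246)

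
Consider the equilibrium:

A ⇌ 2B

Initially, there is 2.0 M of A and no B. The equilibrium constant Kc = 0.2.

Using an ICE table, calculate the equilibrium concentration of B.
[B] = 0.584 M

ICE: [A] = 2.0 − x, [B] = 2x.
Kc = (2x)²/(2.0 − x) = 0.2 ⇒ 4x² + 0.2x − 0.4 = 0.
x = (−0.2 + √(0.2² + 4·4·0.4))/(2·4) = (−0.2 + √6.44)/8 = 0.29221.
[B] = 2x = 0.584 M.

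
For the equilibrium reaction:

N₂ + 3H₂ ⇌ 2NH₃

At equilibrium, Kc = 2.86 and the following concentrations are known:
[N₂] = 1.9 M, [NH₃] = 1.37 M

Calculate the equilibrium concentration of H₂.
[H₂] = 0.7016 M

Kc = ([NH₃]^2) / ([N₂] × [H₂]^3) = 2.86
[H₂]^3 = (product terms)/(Kc · other reactant terms) = 1.8769 / (2.86 · 1.9) = 0.3454
[H₂] = (0.3454)^(1/3) = 0.7016 M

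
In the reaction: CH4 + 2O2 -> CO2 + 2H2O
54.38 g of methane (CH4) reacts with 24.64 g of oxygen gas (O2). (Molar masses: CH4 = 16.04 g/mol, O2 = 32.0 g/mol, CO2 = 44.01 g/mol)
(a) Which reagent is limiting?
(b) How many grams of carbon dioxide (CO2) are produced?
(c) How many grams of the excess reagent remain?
(a) O2, (b) 16.94 g, (c) 48.2 g

Moles of CH4 = 54.38 g ÷ 16.04 g/mol = 3.39027 mol
Moles of O2 = 24.64 g ÷ 32.0 g/mol = 0.77 mol
Moles ÷ coefficient: CH4: 3.39027/1 = 3.39, O2: 0.77/2 = 0.385
(a) O2 has the smaller value, so O2 is the limiting reagent.
(b) Moles of CO2 = 0.77 mol O2 × (1/2) = 0.385 mol; mass = 0.385 mol × 44.01 g/mol = 16.94 g
(c) CH4 consumed = 0.77 × (1/2) = 0.385 mol; remaining = 3.39027 − 0.385 = 3.00527 mol; mass = 3.00527 mol × 16.04 g/mol = 48.2 g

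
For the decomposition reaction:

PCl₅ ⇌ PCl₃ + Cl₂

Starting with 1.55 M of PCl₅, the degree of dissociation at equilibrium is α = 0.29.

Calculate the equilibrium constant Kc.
K_c = 0.1836

x = α·[A]₀ = 0.29 × 1.55 = 0.4495 M dissociated.
At eq: [PCl₅] = 1.55 − 0.4495 = 1.101 M; [PCl₃] = [Cl₂] = x = 0.4495 M.
Kc = [PCl₃][Cl₂]/[PCl₅] = (0.4495)²/1.101 = 0.1836.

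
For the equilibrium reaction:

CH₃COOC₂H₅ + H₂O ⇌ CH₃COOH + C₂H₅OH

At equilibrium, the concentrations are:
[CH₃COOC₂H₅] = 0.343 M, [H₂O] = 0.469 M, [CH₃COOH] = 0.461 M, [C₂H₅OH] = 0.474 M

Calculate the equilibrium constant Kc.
K_c = 1.3584

Kc = ([CH₃COOH] × [C₂H₅OH]) / ([CH₃COOC₂H₅] × [H₂O])
   = ((0.461)·(0.474)) / ((0.343)·(0.469))
   = 0.21851 / 0.16087 = 1.3584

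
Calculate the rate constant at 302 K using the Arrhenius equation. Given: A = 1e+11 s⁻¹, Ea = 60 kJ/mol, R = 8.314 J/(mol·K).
4.19e+00 s⁻¹

k = A·exp(-Ea/(R·T)) = 1e+11·exp(-60000/(8.314·302)) = 1e+11·exp(-23.8965) = 1e+11·4.1868e-11 = 4.19e+00 s⁻¹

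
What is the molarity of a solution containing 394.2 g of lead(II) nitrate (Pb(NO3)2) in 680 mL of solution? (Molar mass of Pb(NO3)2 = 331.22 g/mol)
Moles of Pb(NO3)2 = 394.2 g ÷ 331.22 g/mol = 1.19015 mol
Volume = 680 mL = 0.68 L
Molarity = 1.19015 mol ÷ 0.68 L = 1.75 M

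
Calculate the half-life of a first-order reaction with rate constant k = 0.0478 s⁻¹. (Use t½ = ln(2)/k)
14.50 s

t½ = ln(2)/k = 0.6931/0.0478 = 14.50 s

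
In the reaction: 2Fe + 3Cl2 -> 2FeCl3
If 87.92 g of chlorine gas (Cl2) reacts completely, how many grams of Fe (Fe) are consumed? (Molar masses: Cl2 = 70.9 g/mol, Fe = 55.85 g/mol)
Moles of Cl2 = 87.92 g ÷ 70.9 g/mol = 1.24006 mol
Mole ratio: 2 mol Fe / 3 mol Cl2
Moles of Fe = 1.24006 × (2/3) = 0.826704 mol
Mass of Fe = 0.826704 mol × 55.85 g/mol = 46.17 g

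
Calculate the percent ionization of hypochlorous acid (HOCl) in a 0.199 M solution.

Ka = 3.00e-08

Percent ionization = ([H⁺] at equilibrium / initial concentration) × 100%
Percent ionization = 0.0388%

Let x = [H⁺]. Ka = x²/(C - x) ⇒ x² + (3.00e-08)x - (3.00e-08)(0.199) = 0. x = 7.7251e-05. Percent = (7.7251e-05/0.199) × 100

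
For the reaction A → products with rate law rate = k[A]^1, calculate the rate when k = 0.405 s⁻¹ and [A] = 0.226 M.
0.09153 M/s

rate = k·[A]^1 = 0.405·(0.226)^1 = 0.405·0.226 = 0.09153 M/s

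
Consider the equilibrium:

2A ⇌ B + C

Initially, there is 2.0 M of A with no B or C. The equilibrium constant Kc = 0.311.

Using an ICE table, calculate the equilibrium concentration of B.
[B] = 0.527 M

ICE: [A] = 2.0 − 2x, [B] = [C] = x.
Kc = x²/(2.0 − 2x)² = 0.311 ⇒ √Kc = x/(2.0 − 2x).
x = √0.311·2.0/(1 + 2√0.311) = 0.55767·2.0/2.1153 = 0.52726.
[B] = x = 0.527 M.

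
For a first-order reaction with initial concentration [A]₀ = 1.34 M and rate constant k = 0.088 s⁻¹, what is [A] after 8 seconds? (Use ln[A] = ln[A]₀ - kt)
0.6628 M

ln[A] = ln[A]₀ - k·t = ln(1.34) - (0.088)·(8) = 0.2927 - 0.7040 = -0.4113
[A] = e^(-0.4113) = 0.6628 M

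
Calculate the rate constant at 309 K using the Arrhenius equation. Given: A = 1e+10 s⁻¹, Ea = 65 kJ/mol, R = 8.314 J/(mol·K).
1.03e-01 s⁻¹

k = A·exp(-Ea/(R·T)) = 1e+10·exp(-65000/(8.314·309)) = 1e+10·exp(-25.3014) = 1e+10·1.0274e-11 = 1.03e-01 s⁻¹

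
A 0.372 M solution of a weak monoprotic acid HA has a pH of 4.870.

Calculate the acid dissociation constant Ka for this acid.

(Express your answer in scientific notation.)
K_a = 4.89e-10

[H⁺] = 10^(−pH) = 10^(−4.870) = 1.349e-05 M. For HA ⇌ H⁺ + A⁻, Ka = x²/(C − x) = (1.349e-05)²/(0.372 − 1.349e-05) = 4.89e-10.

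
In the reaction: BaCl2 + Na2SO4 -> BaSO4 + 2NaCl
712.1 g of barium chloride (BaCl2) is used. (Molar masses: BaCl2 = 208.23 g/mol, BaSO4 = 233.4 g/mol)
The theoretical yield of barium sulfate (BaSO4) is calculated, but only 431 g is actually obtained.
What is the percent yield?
Moles of BaCl2 = 712.1 g ÷ 208.23 g/mol = 3.41978 mol
Mole ratio: 1 mol BaSO4 / 1 mol BaCl2
Moles of BaSO4 = 3.41978 × (1/1) = 3.41978 mol
Theoretical yield = 3.41978 mol × 233.4 g/mol = 798.18 g
Actual yield = 431 g
Percent yield = (431 / 798.18) × 100% = 54.0%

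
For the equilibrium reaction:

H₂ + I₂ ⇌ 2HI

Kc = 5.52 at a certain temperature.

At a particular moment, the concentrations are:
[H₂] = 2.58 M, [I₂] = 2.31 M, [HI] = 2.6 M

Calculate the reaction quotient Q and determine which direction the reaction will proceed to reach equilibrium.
Q = 1.134, Q < K, reaction proceeds forward (toward products)

Q = ([HI]^2) / ([H₂] × [I₂])
  = ((2.6)^2) / ((2.58)·(2.31)) = 6.76/5.9598 = 1.134
Since Q = 1.134 < Kc = 5.52, the reaction proceeds forward (toward products) to reach equilibrium.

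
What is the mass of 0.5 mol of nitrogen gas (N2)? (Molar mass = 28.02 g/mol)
Mass = 0.5 mol × 28.02 g/mol = 14.01 g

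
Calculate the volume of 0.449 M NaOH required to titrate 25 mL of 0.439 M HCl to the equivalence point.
V_{base} = 24.4 mL

At equivalence: moles acid = moles base.
moles HCl = 0.439 M × 0.025 L = 0.010975 mol
V_NaOH = 0.010975 mol ÷ 0.449 M = 0.02444 L = 24.4 mL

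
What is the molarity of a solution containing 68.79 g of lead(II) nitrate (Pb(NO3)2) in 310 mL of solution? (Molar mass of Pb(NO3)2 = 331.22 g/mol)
Moles of Pb(NO3)2 = 68.79 g ÷ 331.22 g/mol = 0.207687 mol
Volume = 310 mL = 0.31 L
Molarity = 0.207687 mol ÷ 0.31 L = 0.67 M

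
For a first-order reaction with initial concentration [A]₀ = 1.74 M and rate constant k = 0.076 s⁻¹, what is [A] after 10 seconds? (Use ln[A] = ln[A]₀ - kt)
0.8137 M

ln[A] = ln[A]₀ - k·t = ln(1.74) - (0.076)·(10) = 0.5539 - 0.7600 = -0.2061
[A] = e^(-0.2061) = 0.8137 M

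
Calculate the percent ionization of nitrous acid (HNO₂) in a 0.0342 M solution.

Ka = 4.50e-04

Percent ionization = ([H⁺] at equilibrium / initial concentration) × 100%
Percent ionization = 10.8%

Let x = [H⁺]. Ka = x²/(C - x) ⇒ x² + (4.50e-04)x - (4.50e-04)(0.0342) = 0. x = 3.7045e-03. Percent = (3.7045e-03/0.0342) × 100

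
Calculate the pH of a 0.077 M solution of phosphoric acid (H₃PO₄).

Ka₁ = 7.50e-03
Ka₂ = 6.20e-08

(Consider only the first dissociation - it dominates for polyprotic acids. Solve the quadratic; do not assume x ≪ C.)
pH = 1.69

x² + Ka₁·x − Ka₁·C = 0 with Ka₁ = 7.50e-03, C = 0.077.
x = (−Ka₁ + √(Ka₁² + 4·Ka₁·C))/2 = 2.0572e-02 M, so pH = 1.69.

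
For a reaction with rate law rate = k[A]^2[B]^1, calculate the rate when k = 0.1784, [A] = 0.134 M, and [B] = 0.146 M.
0.0004677 M/s

rate = k·[A]^2·[B]^1 = 0.1784·(0.134)^2·(0.146)^1 = 0.1784·0.017956·0.146 = 0.0004677 M/s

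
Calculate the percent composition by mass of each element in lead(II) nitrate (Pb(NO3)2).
Pb: 62.56%, N: 8.46%, O: 28.98%

Molar mass of Pb(NO3)2 = 331.22 g/mol
% Pb = (1 × 207.2) / 331.22 × 100% = 207.2 / 331.22 × 100% = 62.56%
% N = (2 × 14.01) / 331.22 × 100% = 28.02 / 331.22 × 100% = 8.46%
% O = (6 × 16.0) / 331.22 × 100% = 96 / 331.22 × 100% = 28.98%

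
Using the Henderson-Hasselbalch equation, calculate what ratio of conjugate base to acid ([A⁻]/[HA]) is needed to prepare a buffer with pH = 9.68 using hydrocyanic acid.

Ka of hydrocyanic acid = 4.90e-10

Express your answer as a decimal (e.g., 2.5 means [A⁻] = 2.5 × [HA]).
[A⁻]/[HA] = 2.345

pKa = −log(4.90e-10) = 9.3098. pH = pKa + log([A⁻]/[HA]). 9.68 = 9.3098 + log(ratio). log(ratio) = 9.68 − 9.3098 = 0.3702. ratio = 10^(0.3702) = 2.345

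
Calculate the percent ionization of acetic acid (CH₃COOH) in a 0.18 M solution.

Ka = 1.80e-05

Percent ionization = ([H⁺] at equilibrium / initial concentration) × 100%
Percent ionization = 0.995%

Let x = [H⁺]. Ka = x²/(C - x) ⇒ x² + (1.80e-05)x - (1.80e-05)(0.18) = 0. x = 1.7910e-03. Percent = (1.7910e-03/0.18) × 100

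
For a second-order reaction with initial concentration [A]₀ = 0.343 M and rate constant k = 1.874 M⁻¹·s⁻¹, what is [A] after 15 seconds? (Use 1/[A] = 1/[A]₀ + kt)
0.0322 M

1/[A] = 1/[A]₀ + k·t = 1/0.343 + (1.874)·(15) = 2.9155 + 28.1100 = 31.0255
[A] = 1/31.0255 = 0.0322 M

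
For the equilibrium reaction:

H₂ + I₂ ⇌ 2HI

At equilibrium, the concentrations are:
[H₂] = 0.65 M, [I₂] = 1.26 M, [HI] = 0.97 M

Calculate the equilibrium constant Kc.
K_c = 1.1488

Kc = ([HI]^2) / ([H₂] × [I₂])
   = ((0.97)^2) / ((0.65)·(1.26))
   = 0.9409 / 0.819 = 1.1488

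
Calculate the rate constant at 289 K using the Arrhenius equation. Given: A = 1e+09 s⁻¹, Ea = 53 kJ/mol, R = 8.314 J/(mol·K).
2.63e-01 s⁻¹

k = A·exp(-Ea/(R·T)) = 1e+09·exp(-53000/(8.314·289)) = 1e+09·exp(-22.0581) = 1e+09·2.6320e-10 = 2.63e-01 s⁻¹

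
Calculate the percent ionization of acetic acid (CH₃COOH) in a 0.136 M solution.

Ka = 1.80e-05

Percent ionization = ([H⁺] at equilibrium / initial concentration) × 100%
Percent ionization = 1.14%

Let x = [H⁺]. Ka = x²/(C - x) ⇒ x² + (1.80e-05)x - (1.80e-05)(0.136) = 0. x = 1.5556e-03. Percent = (1.5556e-03/0.136) × 100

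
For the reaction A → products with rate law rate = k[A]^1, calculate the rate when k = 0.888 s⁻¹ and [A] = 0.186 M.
0.1652 M/s

rate = k·[A]^1 = 0.888·(0.186)^1 = 0.888·0.186 = 0.1652 M/s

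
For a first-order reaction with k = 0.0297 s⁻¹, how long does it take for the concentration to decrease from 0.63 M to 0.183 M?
41.62 s

From ln[A] = ln[A]₀ - k·t: t = ln([A]₀/[A])/k = ln(0.63/0.183)/0.0297 = ln(3.4426)/0.0297 = 1.2362/0.0297 = 41.62 s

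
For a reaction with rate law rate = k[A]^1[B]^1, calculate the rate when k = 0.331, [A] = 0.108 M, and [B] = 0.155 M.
0.005541 M/s

rate = k·[A]^1·[B]^1 = 0.331·(0.108)^1·(0.155)^1 = 0.331·0.108·0.155 = 0.005541 M/s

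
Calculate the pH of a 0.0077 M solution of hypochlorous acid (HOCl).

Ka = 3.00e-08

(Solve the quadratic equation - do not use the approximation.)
pH = 4.82

x² + Ka×x - Ka×C = 0. Using quadratic formula: [H⁺] = 1.5184e-05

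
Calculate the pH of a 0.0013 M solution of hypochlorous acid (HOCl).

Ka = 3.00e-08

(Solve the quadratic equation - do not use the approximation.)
pH = 5.21

x² + Ka×x - Ka×C = 0. Using quadratic formula: [H⁺] = 6.2300e-06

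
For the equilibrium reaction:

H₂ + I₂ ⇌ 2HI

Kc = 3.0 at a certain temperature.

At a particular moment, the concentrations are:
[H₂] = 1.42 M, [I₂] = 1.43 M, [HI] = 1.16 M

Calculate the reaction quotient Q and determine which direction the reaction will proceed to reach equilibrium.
Q = 0.663, Q < K, reaction proceeds forward (toward products)

Q = ([HI]^2) / ([H₂] × [I₂])
  = ((1.16)^2) / ((1.42)·(1.43)) = 1.3456/2.0306 = 0.6627
Since Q = 0.6627 < Kc = 3.0, the reaction proceeds forward (toward products) to reach equilibrium.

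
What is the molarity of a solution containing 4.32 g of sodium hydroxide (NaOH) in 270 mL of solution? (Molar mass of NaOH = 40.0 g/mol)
Moles of NaOH = 4.32 g ÷ 40.0 g/mol = 0.108 mol
Volume = 270 mL = 0.27 L
Molarity = 0.108 mol ÷ 0.27 L = 0.4 M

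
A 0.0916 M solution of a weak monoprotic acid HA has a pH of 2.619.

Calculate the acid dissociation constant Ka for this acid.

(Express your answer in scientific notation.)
K_a = 6.48e-05

[H⁺] = 10^(−pH) = 10^(−2.619) = 2.404e-03 M. For HA ⇌ H⁺ + A⁻, Ka = x²/(C − x) = (2.404e-03)²/(0.0916 − 2.404e-03) = 6.48e-05.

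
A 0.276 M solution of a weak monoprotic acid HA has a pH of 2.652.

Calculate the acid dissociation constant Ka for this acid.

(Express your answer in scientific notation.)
K_a = 1.81e-05

[H⁺] = 10^(−pH) = 10^(−2.652) = 2.228e-03 M. For HA ⇌ H⁺ + A⁻, Ka = x²/(C − x) = (2.228e-03)²/(0.276 − 2.228e-03) = 1.81e-05.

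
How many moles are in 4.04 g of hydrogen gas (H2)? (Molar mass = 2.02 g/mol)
Moles = 4.04 g ÷ 2.02 g/mol = 2 mol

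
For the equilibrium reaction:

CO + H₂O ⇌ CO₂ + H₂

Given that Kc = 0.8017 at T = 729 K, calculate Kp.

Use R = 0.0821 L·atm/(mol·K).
K_p = 0.8017

Δn = (moles gaseous products) − (moles gaseous reactants) = 0
T = 729 K; RT = 0.0821 × 729 = 59.8509
Kp = Kc·(RT)^Δn = 0.8017 × (59.8509)^0 = 0.8017 × 1 = 0.8017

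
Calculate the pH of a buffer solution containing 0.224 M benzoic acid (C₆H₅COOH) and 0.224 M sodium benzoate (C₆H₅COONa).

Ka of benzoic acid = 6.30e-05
pH = 4.20

pKa = -log(6.30e-05) = 4.20. pH = pKa + log([A⁻]/[HA]) = 4.20 + log(0.224/0.224)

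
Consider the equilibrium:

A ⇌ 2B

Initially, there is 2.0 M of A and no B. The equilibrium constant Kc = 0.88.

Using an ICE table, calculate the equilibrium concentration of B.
[B] = 1.125 M

ICE: [A] = 2.0 − x, [B] = 2x.
Kc = (2x)²/(2.0 − x) = 0.88 ⇒ 4x² + 0.88x − 1.76 = 0.
x = (−0.88 + √(0.88² + 4·4·1.76))/(2·4) = (−0.88 + √28.934)/8 = 0.56238.
[B] = 2x = 1.125 M.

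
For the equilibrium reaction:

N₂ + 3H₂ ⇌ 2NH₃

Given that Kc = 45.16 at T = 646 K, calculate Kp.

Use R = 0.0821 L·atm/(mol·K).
K_p = 0.0161

Δn = (moles gaseous products) − (moles gaseous reactants) = -2
T = 646 K; RT = 0.0821 × 646 = 53.0366
Kp = Kc·(RT)^Δn = 45.16 × (53.0366)^-2 = 45.16 × 0.000355507 = 0.0161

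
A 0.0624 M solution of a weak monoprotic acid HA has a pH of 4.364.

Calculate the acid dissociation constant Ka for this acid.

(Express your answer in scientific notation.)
K_a = 3.00e-08

[H⁺] = 10^(−pH) = 10^(−4.364) = 4.325e-05 M. For HA ⇌ H⁺ + A⁻, Ka = x²/(C − x) = (4.325e-05)²/(0.0624 − 4.325e-05) = 3.00e-08.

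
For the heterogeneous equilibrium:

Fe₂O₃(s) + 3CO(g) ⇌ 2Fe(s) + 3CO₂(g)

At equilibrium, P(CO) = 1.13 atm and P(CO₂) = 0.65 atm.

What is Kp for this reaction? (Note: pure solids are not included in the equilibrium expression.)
K_p = 0.190

Solids (Fe₂O₃, Fe) are excluded.
Kp = P(CO₂)³/P(CO)³ = (0.65)³/(1.13)³ = 0.2746/1.443 = 0.190.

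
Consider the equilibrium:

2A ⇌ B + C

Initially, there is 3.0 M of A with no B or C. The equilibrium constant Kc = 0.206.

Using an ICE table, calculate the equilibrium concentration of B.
[B] = 0.714 M

ICE: [A] = 3.0 − 2x, [B] = [C] = x.
Kc = x²/(3.0 − 2x)² = 0.206 ⇒ √Kc = x/(3.0 − 2x).
x = √0.206·3.0/(1 + 2√0.206) = 0.45387·3.0/1.9077 = 0.71373.
[B] = x = 0.714 M.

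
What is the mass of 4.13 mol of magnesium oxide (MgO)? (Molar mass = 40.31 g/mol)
Mass = 4.13 mol × 40.31 g/mol = 166.5 g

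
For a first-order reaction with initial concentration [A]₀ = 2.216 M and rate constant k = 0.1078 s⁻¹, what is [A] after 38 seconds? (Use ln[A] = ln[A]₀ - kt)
0.0369 M

ln[A] = ln[A]₀ - k·t = ln(2.216) - (0.1078)·(38) = 0.7957 - 4.0964 = -3.3007
[A] = e^(-3.3007) = 0.0369 M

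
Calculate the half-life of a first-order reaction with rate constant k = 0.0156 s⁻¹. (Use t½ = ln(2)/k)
44.43 s

t½ = ln(2)/k = 0.6931/0.0156 = 44.43 s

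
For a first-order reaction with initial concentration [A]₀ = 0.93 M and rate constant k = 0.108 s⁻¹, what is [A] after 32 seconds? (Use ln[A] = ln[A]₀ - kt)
0.0293 M

ln[A] = ln[A]₀ - k·t = ln(0.93) - (0.108)·(32) = -0.0726 - 3.4560 = -3.5286
[A] = e^(-3.5286) = 0.0293 M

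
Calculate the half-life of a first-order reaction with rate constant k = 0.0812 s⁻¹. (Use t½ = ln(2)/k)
8.54 s

t½ = ln(2)/k = 0.6931/0.0812 = 8.54 s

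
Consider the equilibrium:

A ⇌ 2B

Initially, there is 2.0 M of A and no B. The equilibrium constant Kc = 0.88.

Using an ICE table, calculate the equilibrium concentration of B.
[B] = 1.125 M

ICE: [A] = 2.0 − x, [B] = 2x.
Kc = (2x)²/(2.0 − x) = 0.88 ⇒ 4x² + 0.88x − 1.76 = 0.
x = (−0.88 + √(0.88² + 4·4·1.76))/(2·4) = (−0.88 + √28.934)/8 = 0.56238.
[B] = 2x = 1.125 M.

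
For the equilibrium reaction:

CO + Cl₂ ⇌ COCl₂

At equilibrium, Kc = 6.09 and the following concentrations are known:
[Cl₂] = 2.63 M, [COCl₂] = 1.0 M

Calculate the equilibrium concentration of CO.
[CO] = 0.0624 M

Kc = ([COCl₂]) / ([CO] × [Cl₂]) = 6.09
[CO]^1 = (product terms)/(Kc · other reactant terms) = 1 / (6.09 · 2.63) = 0.062435
[CO] = 0.0624 M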